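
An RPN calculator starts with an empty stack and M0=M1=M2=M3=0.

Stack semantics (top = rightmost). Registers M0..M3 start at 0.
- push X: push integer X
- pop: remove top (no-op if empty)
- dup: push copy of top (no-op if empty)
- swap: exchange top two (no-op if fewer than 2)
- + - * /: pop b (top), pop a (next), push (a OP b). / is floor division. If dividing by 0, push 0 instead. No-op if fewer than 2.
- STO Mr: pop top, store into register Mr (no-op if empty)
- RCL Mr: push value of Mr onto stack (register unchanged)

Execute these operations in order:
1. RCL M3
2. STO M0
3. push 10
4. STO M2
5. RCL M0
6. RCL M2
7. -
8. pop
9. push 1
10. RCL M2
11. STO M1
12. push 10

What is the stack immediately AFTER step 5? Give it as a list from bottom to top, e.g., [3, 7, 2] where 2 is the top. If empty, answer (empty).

After op 1 (RCL M3): stack=[0] mem=[0,0,0,0]
After op 2 (STO M0): stack=[empty] mem=[0,0,0,0]
After op 3 (push 10): stack=[10] mem=[0,0,0,0]
After op 4 (STO M2): stack=[empty] mem=[0,0,10,0]
After op 5 (RCL M0): stack=[0] mem=[0,0,10,0]

[0]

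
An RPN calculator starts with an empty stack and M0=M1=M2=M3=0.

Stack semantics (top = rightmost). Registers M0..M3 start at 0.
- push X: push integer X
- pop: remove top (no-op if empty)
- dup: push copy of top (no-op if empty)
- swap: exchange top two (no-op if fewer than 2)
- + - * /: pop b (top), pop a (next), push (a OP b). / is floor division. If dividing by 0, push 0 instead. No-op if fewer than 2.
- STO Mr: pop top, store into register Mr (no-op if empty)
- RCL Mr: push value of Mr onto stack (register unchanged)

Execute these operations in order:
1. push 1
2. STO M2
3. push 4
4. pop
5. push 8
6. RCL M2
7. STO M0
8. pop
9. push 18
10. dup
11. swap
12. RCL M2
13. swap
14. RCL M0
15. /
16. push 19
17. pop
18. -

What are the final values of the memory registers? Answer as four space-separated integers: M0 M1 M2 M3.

Answer: 1 0 1 0

Derivation:
After op 1 (push 1): stack=[1] mem=[0,0,0,0]
After op 2 (STO M2): stack=[empty] mem=[0,0,1,0]
After op 3 (push 4): stack=[4] mem=[0,0,1,0]
After op 4 (pop): stack=[empty] mem=[0,0,1,0]
After op 5 (push 8): stack=[8] mem=[0,0,1,0]
After op 6 (RCL M2): stack=[8,1] mem=[0,0,1,0]
After op 7 (STO M0): stack=[8] mem=[1,0,1,0]
After op 8 (pop): stack=[empty] mem=[1,0,1,0]
After op 9 (push 18): stack=[18] mem=[1,0,1,0]
After op 10 (dup): stack=[18,18] mem=[1,0,1,0]
After op 11 (swap): stack=[18,18] mem=[1,0,1,0]
After op 12 (RCL M2): stack=[18,18,1] mem=[1,0,1,0]
After op 13 (swap): stack=[18,1,18] mem=[1,0,1,0]
After op 14 (RCL M0): stack=[18,1,18,1] mem=[1,0,1,0]
After op 15 (/): stack=[18,1,18] mem=[1,0,1,0]
After op 16 (push 19): stack=[18,1,18,19] mem=[1,0,1,0]
After op 17 (pop): stack=[18,1,18] mem=[1,0,1,0]
After op 18 (-): stack=[18,-17] mem=[1,0,1,0]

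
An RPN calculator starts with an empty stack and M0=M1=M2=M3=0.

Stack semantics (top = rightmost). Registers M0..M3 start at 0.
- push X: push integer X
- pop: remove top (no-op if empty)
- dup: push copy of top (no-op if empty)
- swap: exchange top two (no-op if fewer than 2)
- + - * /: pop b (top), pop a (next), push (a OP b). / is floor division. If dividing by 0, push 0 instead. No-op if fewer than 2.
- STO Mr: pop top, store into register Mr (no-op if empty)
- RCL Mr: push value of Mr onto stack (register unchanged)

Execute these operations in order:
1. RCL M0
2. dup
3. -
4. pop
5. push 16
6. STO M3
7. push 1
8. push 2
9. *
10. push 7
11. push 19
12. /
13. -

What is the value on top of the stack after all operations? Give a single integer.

Answer: 2

Derivation:
After op 1 (RCL M0): stack=[0] mem=[0,0,0,0]
After op 2 (dup): stack=[0,0] mem=[0,0,0,0]
After op 3 (-): stack=[0] mem=[0,0,0,0]
After op 4 (pop): stack=[empty] mem=[0,0,0,0]
After op 5 (push 16): stack=[16] mem=[0,0,0,0]
After op 6 (STO M3): stack=[empty] mem=[0,0,0,16]
After op 7 (push 1): stack=[1] mem=[0,0,0,16]
After op 8 (push 2): stack=[1,2] mem=[0,0,0,16]
After op 9 (*): stack=[2] mem=[0,0,0,16]
After op 10 (push 7): stack=[2,7] mem=[0,0,0,16]
After op 11 (push 19): stack=[2,7,19] mem=[0,0,0,16]
After op 12 (/): stack=[2,0] mem=[0,0,0,16]
After op 13 (-): stack=[2] mem=[0,0,0,16]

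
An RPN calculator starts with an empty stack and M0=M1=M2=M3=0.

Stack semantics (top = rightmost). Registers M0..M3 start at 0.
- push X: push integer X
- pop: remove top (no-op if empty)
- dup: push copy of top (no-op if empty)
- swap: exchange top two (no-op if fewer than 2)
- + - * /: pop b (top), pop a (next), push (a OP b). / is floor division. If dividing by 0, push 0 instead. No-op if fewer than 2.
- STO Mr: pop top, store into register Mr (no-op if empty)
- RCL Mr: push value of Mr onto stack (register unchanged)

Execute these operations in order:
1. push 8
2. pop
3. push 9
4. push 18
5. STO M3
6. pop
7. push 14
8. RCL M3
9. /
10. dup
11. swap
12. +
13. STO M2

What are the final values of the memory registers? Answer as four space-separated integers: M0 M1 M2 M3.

After op 1 (push 8): stack=[8] mem=[0,0,0,0]
After op 2 (pop): stack=[empty] mem=[0,0,0,0]
After op 3 (push 9): stack=[9] mem=[0,0,0,0]
After op 4 (push 18): stack=[9,18] mem=[0,0,0,0]
After op 5 (STO M3): stack=[9] mem=[0,0,0,18]
After op 6 (pop): stack=[empty] mem=[0,0,0,18]
After op 7 (push 14): stack=[14] mem=[0,0,0,18]
After op 8 (RCL M3): stack=[14,18] mem=[0,0,0,18]
After op 9 (/): stack=[0] mem=[0,0,0,18]
After op 10 (dup): stack=[0,0] mem=[0,0,0,18]
After op 11 (swap): stack=[0,0] mem=[0,0,0,18]
After op 12 (+): stack=[0] mem=[0,0,0,18]
After op 13 (STO M2): stack=[empty] mem=[0,0,0,18]

Answer: 0 0 0 18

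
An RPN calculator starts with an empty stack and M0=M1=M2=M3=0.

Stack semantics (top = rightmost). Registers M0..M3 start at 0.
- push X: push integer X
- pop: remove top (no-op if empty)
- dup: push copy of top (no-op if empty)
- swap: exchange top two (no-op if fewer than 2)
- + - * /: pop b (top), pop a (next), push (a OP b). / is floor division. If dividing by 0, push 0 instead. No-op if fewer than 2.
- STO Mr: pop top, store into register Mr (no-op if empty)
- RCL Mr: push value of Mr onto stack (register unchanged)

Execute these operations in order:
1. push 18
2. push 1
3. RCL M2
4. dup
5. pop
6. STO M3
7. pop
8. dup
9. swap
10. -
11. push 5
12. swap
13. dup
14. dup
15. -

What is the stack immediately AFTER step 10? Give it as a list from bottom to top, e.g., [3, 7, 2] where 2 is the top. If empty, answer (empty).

After op 1 (push 18): stack=[18] mem=[0,0,0,0]
After op 2 (push 1): stack=[18,1] mem=[0,0,0,0]
After op 3 (RCL M2): stack=[18,1,0] mem=[0,0,0,0]
After op 4 (dup): stack=[18,1,0,0] mem=[0,0,0,0]
After op 5 (pop): stack=[18,1,0] mem=[0,0,0,0]
After op 6 (STO M3): stack=[18,1] mem=[0,0,0,0]
After op 7 (pop): stack=[18] mem=[0,0,0,0]
After op 8 (dup): stack=[18,18] mem=[0,0,0,0]
After op 9 (swap): stack=[18,18] mem=[0,0,0,0]
After op 10 (-): stack=[0] mem=[0,0,0,0]

[0]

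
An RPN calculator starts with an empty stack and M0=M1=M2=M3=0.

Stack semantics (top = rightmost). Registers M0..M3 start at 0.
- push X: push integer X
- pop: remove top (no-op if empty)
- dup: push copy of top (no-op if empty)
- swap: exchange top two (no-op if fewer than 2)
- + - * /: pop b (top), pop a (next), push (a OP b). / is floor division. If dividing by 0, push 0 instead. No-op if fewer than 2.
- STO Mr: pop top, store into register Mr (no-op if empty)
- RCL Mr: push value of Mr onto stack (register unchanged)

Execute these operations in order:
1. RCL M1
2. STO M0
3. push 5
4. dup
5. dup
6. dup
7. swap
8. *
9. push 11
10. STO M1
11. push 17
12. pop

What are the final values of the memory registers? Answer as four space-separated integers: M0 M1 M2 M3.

After op 1 (RCL M1): stack=[0] mem=[0,0,0,0]
After op 2 (STO M0): stack=[empty] mem=[0,0,0,0]
After op 3 (push 5): stack=[5] mem=[0,0,0,0]
After op 4 (dup): stack=[5,5] mem=[0,0,0,0]
After op 5 (dup): stack=[5,5,5] mem=[0,0,0,0]
After op 6 (dup): stack=[5,5,5,5] mem=[0,0,0,0]
After op 7 (swap): stack=[5,5,5,5] mem=[0,0,0,0]
After op 8 (*): stack=[5,5,25] mem=[0,0,0,0]
After op 9 (push 11): stack=[5,5,25,11] mem=[0,0,0,0]
After op 10 (STO M1): stack=[5,5,25] mem=[0,11,0,0]
After op 11 (push 17): stack=[5,5,25,17] mem=[0,11,0,0]
After op 12 (pop): stack=[5,5,25] mem=[0,11,0,0]

Answer: 0 11 0 0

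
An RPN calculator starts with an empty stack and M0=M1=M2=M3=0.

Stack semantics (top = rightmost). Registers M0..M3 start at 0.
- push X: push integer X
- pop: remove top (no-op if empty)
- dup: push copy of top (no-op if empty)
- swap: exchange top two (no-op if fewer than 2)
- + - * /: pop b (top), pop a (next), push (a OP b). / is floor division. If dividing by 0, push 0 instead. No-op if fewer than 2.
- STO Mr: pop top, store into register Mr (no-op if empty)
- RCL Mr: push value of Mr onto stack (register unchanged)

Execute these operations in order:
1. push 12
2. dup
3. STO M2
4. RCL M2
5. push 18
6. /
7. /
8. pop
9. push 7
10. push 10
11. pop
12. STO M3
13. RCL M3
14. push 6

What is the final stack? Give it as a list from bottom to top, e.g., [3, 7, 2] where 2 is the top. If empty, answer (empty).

After op 1 (push 12): stack=[12] mem=[0,0,0,0]
After op 2 (dup): stack=[12,12] mem=[0,0,0,0]
After op 3 (STO M2): stack=[12] mem=[0,0,12,0]
After op 4 (RCL M2): stack=[12,12] mem=[0,0,12,0]
After op 5 (push 18): stack=[12,12,18] mem=[0,0,12,0]
After op 6 (/): stack=[12,0] mem=[0,0,12,0]
After op 7 (/): stack=[0] mem=[0,0,12,0]
After op 8 (pop): stack=[empty] mem=[0,0,12,0]
After op 9 (push 7): stack=[7] mem=[0,0,12,0]
After op 10 (push 10): stack=[7,10] mem=[0,0,12,0]
After op 11 (pop): stack=[7] mem=[0,0,12,0]
After op 12 (STO M3): stack=[empty] mem=[0,0,12,7]
After op 13 (RCL M3): stack=[7] mem=[0,0,12,7]
After op 14 (push 6): stack=[7,6] mem=[0,0,12,7]

Answer: [7, 6]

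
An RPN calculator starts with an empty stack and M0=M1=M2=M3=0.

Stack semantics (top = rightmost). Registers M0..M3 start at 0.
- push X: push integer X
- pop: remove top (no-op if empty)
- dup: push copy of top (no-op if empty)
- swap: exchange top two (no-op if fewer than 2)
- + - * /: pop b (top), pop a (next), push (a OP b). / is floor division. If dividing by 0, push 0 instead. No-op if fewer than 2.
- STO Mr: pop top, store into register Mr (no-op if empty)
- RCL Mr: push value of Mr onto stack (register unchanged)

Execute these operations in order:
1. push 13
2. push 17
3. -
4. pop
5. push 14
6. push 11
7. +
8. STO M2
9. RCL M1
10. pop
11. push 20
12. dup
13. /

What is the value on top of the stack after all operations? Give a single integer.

After op 1 (push 13): stack=[13] mem=[0,0,0,0]
After op 2 (push 17): stack=[13,17] mem=[0,0,0,0]
After op 3 (-): stack=[-4] mem=[0,0,0,0]
After op 4 (pop): stack=[empty] mem=[0,0,0,0]
After op 5 (push 14): stack=[14] mem=[0,0,0,0]
After op 6 (push 11): stack=[14,11] mem=[0,0,0,0]
After op 7 (+): stack=[25] mem=[0,0,0,0]
After op 8 (STO M2): stack=[empty] mem=[0,0,25,0]
After op 9 (RCL M1): stack=[0] mem=[0,0,25,0]
After op 10 (pop): stack=[empty] mem=[0,0,25,0]
After op 11 (push 20): stack=[20] mem=[0,0,25,0]
After op 12 (dup): stack=[20,20] mem=[0,0,25,0]
After op 13 (/): stack=[1] mem=[0,0,25,0]

Answer: 1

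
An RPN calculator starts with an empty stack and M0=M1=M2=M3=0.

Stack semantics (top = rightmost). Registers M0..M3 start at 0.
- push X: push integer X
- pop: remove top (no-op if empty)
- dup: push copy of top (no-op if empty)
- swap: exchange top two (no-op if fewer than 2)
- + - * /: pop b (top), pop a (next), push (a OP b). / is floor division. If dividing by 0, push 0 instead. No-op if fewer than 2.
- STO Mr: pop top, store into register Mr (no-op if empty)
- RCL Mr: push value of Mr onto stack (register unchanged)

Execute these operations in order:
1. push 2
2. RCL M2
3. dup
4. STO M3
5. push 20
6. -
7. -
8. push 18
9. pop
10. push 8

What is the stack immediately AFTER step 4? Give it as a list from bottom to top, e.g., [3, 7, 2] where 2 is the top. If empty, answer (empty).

After op 1 (push 2): stack=[2] mem=[0,0,0,0]
After op 2 (RCL M2): stack=[2,0] mem=[0,0,0,0]
After op 3 (dup): stack=[2,0,0] mem=[0,0,0,0]
After op 4 (STO M3): stack=[2,0] mem=[0,0,0,0]

[2, 0]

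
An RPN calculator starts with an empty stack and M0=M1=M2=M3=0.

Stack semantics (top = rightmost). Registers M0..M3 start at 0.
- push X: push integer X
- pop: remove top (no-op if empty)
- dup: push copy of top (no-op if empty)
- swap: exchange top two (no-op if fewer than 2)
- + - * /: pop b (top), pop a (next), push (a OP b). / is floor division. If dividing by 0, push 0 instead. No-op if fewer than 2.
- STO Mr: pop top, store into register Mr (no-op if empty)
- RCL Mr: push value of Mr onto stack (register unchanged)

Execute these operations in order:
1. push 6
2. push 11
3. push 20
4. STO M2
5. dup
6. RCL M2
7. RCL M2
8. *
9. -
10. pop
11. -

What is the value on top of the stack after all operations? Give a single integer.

Answer: -5

Derivation:
After op 1 (push 6): stack=[6] mem=[0,0,0,0]
After op 2 (push 11): stack=[6,11] mem=[0,0,0,0]
After op 3 (push 20): stack=[6,11,20] mem=[0,0,0,0]
After op 4 (STO M2): stack=[6,11] mem=[0,0,20,0]
After op 5 (dup): stack=[6,11,11] mem=[0,0,20,0]
After op 6 (RCL M2): stack=[6,11,11,20] mem=[0,0,20,0]
After op 7 (RCL M2): stack=[6,11,11,20,20] mem=[0,0,20,0]
After op 8 (*): stack=[6,11,11,400] mem=[0,0,20,0]
After op 9 (-): stack=[6,11,-389] mem=[0,0,20,0]
After op 10 (pop): stack=[6,11] mem=[0,0,20,0]
After op 11 (-): stack=[-5] mem=[0,0,20,0]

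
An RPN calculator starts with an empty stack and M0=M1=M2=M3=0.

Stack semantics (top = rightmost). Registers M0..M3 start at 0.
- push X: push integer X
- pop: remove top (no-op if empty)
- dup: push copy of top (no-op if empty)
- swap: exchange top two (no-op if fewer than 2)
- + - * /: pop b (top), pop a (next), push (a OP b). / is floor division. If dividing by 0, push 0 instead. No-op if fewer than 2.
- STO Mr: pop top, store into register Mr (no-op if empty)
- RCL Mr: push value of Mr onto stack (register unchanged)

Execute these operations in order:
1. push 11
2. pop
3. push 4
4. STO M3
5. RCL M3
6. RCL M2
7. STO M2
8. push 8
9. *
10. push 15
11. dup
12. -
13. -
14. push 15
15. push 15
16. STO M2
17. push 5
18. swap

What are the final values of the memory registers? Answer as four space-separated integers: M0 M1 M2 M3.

Answer: 0 0 15 4

Derivation:
After op 1 (push 11): stack=[11] mem=[0,0,0,0]
After op 2 (pop): stack=[empty] mem=[0,0,0,0]
After op 3 (push 4): stack=[4] mem=[0,0,0,0]
After op 4 (STO M3): stack=[empty] mem=[0,0,0,4]
After op 5 (RCL M3): stack=[4] mem=[0,0,0,4]
After op 6 (RCL M2): stack=[4,0] mem=[0,0,0,4]
After op 7 (STO M2): stack=[4] mem=[0,0,0,4]
After op 8 (push 8): stack=[4,8] mem=[0,0,0,4]
After op 9 (*): stack=[32] mem=[0,0,0,4]
After op 10 (push 15): stack=[32,15] mem=[0,0,0,4]
After op 11 (dup): stack=[32,15,15] mem=[0,0,0,4]
After op 12 (-): stack=[32,0] mem=[0,0,0,4]
After op 13 (-): stack=[32] mem=[0,0,0,4]
After op 14 (push 15): stack=[32,15] mem=[0,0,0,4]
After op 15 (push 15): stack=[32,15,15] mem=[0,0,0,4]
After op 16 (STO M2): stack=[32,15] mem=[0,0,15,4]
After op 17 (push 5): stack=[32,15,5] mem=[0,0,15,4]
After op 18 (swap): stack=[32,5,15] mem=[0,0,15,4]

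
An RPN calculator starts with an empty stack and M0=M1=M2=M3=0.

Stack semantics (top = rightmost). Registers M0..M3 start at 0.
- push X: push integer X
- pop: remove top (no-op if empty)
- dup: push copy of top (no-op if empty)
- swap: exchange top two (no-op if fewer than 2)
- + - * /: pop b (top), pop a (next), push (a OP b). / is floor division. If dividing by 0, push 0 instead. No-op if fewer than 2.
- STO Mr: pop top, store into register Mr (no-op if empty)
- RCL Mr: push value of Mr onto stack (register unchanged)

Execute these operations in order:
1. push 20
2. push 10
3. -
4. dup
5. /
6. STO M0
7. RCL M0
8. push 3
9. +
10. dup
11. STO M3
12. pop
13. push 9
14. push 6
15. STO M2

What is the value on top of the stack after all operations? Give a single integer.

After op 1 (push 20): stack=[20] mem=[0,0,0,0]
After op 2 (push 10): stack=[20,10] mem=[0,0,0,0]
After op 3 (-): stack=[10] mem=[0,0,0,0]
After op 4 (dup): stack=[10,10] mem=[0,0,0,0]
After op 5 (/): stack=[1] mem=[0,0,0,0]
After op 6 (STO M0): stack=[empty] mem=[1,0,0,0]
After op 7 (RCL M0): stack=[1] mem=[1,0,0,0]
After op 8 (push 3): stack=[1,3] mem=[1,0,0,0]
After op 9 (+): stack=[4] mem=[1,0,0,0]
After op 10 (dup): stack=[4,4] mem=[1,0,0,0]
After op 11 (STO M3): stack=[4] mem=[1,0,0,4]
After op 12 (pop): stack=[empty] mem=[1,0,0,4]
After op 13 (push 9): stack=[9] mem=[1,0,0,4]
After op 14 (push 6): stack=[9,6] mem=[1,0,0,4]
After op 15 (STO M2): stack=[9] mem=[1,0,6,4]

Answer: 9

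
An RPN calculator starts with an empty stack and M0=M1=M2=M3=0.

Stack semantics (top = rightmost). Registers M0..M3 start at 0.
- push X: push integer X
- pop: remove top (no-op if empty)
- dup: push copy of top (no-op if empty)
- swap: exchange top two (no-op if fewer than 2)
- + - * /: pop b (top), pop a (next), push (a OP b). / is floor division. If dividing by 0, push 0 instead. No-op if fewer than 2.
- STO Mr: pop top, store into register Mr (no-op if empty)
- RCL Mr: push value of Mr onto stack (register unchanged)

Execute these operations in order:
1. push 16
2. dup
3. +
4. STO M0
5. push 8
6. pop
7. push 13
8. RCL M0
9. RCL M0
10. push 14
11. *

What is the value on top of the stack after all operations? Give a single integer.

After op 1 (push 16): stack=[16] mem=[0,0,0,0]
After op 2 (dup): stack=[16,16] mem=[0,0,0,0]
After op 3 (+): stack=[32] mem=[0,0,0,0]
After op 4 (STO M0): stack=[empty] mem=[32,0,0,0]
After op 5 (push 8): stack=[8] mem=[32,0,0,0]
After op 6 (pop): stack=[empty] mem=[32,0,0,0]
After op 7 (push 13): stack=[13] mem=[32,0,0,0]
After op 8 (RCL M0): stack=[13,32] mem=[32,0,0,0]
After op 9 (RCL M0): stack=[13,32,32] mem=[32,0,0,0]
After op 10 (push 14): stack=[13,32,32,14] mem=[32,0,0,0]
After op 11 (*): stack=[13,32,448] mem=[32,0,0,0]

Answer: 448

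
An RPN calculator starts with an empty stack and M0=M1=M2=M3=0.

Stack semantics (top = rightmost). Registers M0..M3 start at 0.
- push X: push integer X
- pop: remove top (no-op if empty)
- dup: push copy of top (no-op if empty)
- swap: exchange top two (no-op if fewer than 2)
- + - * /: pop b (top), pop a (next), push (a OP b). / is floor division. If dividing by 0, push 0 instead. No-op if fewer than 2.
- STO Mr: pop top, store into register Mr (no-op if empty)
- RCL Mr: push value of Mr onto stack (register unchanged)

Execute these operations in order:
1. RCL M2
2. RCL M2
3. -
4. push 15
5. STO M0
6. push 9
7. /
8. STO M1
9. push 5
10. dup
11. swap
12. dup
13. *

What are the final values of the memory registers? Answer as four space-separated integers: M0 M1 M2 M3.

After op 1 (RCL M2): stack=[0] mem=[0,0,0,0]
After op 2 (RCL M2): stack=[0,0] mem=[0,0,0,0]
After op 3 (-): stack=[0] mem=[0,0,0,0]
After op 4 (push 15): stack=[0,15] mem=[0,0,0,0]
After op 5 (STO M0): stack=[0] mem=[15,0,0,0]
After op 6 (push 9): stack=[0,9] mem=[15,0,0,0]
After op 7 (/): stack=[0] mem=[15,0,0,0]
After op 8 (STO M1): stack=[empty] mem=[15,0,0,0]
After op 9 (push 5): stack=[5] mem=[15,0,0,0]
After op 10 (dup): stack=[5,5] mem=[15,0,0,0]
After op 11 (swap): stack=[5,5] mem=[15,0,0,0]
After op 12 (dup): stack=[5,5,5] mem=[15,0,0,0]
After op 13 (*): stack=[5,25] mem=[15,0,0,0]

Answer: 15 0 0 0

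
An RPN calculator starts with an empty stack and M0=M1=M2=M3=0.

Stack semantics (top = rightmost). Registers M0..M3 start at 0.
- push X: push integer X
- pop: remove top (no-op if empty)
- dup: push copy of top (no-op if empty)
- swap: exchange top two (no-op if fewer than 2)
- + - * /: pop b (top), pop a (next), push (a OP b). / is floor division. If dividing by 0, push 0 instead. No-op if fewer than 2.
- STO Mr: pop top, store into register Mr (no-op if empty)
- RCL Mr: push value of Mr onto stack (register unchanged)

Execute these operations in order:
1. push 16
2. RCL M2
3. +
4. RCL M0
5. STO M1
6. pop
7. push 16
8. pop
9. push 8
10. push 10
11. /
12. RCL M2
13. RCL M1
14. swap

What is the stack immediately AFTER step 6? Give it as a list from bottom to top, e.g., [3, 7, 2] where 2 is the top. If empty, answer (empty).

After op 1 (push 16): stack=[16] mem=[0,0,0,0]
After op 2 (RCL M2): stack=[16,0] mem=[0,0,0,0]
After op 3 (+): stack=[16] mem=[0,0,0,0]
After op 4 (RCL M0): stack=[16,0] mem=[0,0,0,0]
After op 5 (STO M1): stack=[16] mem=[0,0,0,0]
After op 6 (pop): stack=[empty] mem=[0,0,0,0]

(empty)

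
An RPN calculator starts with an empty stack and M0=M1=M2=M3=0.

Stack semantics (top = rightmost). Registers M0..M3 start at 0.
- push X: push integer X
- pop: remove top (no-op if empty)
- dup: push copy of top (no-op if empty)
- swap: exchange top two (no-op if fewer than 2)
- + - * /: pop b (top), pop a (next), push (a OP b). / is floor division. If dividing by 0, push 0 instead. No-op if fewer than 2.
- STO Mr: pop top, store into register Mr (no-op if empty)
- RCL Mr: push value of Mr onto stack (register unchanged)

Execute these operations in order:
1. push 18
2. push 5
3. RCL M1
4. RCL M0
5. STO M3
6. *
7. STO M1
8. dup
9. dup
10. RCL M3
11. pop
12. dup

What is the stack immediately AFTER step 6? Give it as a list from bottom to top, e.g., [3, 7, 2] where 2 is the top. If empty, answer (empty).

After op 1 (push 18): stack=[18] mem=[0,0,0,0]
After op 2 (push 5): stack=[18,5] mem=[0,0,0,0]
After op 3 (RCL M1): stack=[18,5,0] mem=[0,0,0,0]
After op 4 (RCL M0): stack=[18,5,0,0] mem=[0,0,0,0]
After op 5 (STO M3): stack=[18,5,0] mem=[0,0,0,0]
After op 6 (*): stack=[18,0] mem=[0,0,0,0]

[18, 0]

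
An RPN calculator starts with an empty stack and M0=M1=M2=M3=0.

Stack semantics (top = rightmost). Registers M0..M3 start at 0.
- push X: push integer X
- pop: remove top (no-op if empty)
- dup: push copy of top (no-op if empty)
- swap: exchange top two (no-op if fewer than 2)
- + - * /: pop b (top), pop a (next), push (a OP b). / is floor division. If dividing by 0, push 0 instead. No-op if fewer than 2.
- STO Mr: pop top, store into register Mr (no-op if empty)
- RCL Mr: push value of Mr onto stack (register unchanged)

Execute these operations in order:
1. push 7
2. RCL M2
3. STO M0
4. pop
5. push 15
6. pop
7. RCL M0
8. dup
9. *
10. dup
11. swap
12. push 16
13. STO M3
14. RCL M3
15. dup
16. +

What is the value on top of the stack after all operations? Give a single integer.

After op 1 (push 7): stack=[7] mem=[0,0,0,0]
After op 2 (RCL M2): stack=[7,0] mem=[0,0,0,0]
After op 3 (STO M0): stack=[7] mem=[0,0,0,0]
After op 4 (pop): stack=[empty] mem=[0,0,0,0]
After op 5 (push 15): stack=[15] mem=[0,0,0,0]
After op 6 (pop): stack=[empty] mem=[0,0,0,0]
After op 7 (RCL M0): stack=[0] mem=[0,0,0,0]
After op 8 (dup): stack=[0,0] mem=[0,0,0,0]
After op 9 (*): stack=[0] mem=[0,0,0,0]
After op 10 (dup): stack=[0,0] mem=[0,0,0,0]
After op 11 (swap): stack=[0,0] mem=[0,0,0,0]
After op 12 (push 16): stack=[0,0,16] mem=[0,0,0,0]
After op 13 (STO M3): stack=[0,0] mem=[0,0,0,16]
After op 14 (RCL M3): stack=[0,0,16] mem=[0,0,0,16]
After op 15 (dup): stack=[0,0,16,16] mem=[0,0,0,16]
After op 16 (+): stack=[0,0,32] mem=[0,0,0,16]

Answer: 32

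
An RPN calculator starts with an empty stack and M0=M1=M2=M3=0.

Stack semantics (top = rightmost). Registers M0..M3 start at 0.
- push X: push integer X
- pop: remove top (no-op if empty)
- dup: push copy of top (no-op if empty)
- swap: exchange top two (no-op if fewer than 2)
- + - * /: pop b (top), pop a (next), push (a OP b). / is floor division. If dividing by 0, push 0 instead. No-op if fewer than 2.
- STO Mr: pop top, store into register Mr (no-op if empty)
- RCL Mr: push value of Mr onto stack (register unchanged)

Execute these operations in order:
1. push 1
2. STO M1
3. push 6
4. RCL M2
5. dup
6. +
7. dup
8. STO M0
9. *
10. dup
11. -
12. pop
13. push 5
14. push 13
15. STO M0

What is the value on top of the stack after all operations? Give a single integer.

After op 1 (push 1): stack=[1] mem=[0,0,0,0]
After op 2 (STO M1): stack=[empty] mem=[0,1,0,0]
After op 3 (push 6): stack=[6] mem=[0,1,0,0]
After op 4 (RCL M2): stack=[6,0] mem=[0,1,0,0]
After op 5 (dup): stack=[6,0,0] mem=[0,1,0,0]
After op 6 (+): stack=[6,0] mem=[0,1,0,0]
After op 7 (dup): stack=[6,0,0] mem=[0,1,0,0]
After op 8 (STO M0): stack=[6,0] mem=[0,1,0,0]
After op 9 (*): stack=[0] mem=[0,1,0,0]
After op 10 (dup): stack=[0,0] mem=[0,1,0,0]
After op 11 (-): stack=[0] mem=[0,1,0,0]
After op 12 (pop): stack=[empty] mem=[0,1,0,0]
After op 13 (push 5): stack=[5] mem=[0,1,0,0]
After op 14 (push 13): stack=[5,13] mem=[0,1,0,0]
After op 15 (STO M0): stack=[5] mem=[13,1,0,0]

Answer: 5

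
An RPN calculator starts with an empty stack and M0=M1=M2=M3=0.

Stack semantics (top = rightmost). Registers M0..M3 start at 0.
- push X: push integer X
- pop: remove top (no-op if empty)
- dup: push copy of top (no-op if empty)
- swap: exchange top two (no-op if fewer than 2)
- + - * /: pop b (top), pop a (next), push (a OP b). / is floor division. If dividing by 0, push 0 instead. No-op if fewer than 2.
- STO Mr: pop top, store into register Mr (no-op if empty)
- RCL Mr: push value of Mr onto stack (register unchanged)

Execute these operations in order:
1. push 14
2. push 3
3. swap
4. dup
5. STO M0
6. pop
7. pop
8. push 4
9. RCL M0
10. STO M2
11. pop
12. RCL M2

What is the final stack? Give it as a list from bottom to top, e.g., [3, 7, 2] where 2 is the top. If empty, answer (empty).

After op 1 (push 14): stack=[14] mem=[0,0,0,0]
After op 2 (push 3): stack=[14,3] mem=[0,0,0,0]
After op 3 (swap): stack=[3,14] mem=[0,0,0,0]
After op 4 (dup): stack=[3,14,14] mem=[0,0,0,0]
After op 5 (STO M0): stack=[3,14] mem=[14,0,0,0]
After op 6 (pop): stack=[3] mem=[14,0,0,0]
After op 7 (pop): stack=[empty] mem=[14,0,0,0]
After op 8 (push 4): stack=[4] mem=[14,0,0,0]
After op 9 (RCL M0): stack=[4,14] mem=[14,0,0,0]
After op 10 (STO M2): stack=[4] mem=[14,0,14,0]
After op 11 (pop): stack=[empty] mem=[14,0,14,0]
After op 12 (RCL M2): stack=[14] mem=[14,0,14,0]

Answer: [14]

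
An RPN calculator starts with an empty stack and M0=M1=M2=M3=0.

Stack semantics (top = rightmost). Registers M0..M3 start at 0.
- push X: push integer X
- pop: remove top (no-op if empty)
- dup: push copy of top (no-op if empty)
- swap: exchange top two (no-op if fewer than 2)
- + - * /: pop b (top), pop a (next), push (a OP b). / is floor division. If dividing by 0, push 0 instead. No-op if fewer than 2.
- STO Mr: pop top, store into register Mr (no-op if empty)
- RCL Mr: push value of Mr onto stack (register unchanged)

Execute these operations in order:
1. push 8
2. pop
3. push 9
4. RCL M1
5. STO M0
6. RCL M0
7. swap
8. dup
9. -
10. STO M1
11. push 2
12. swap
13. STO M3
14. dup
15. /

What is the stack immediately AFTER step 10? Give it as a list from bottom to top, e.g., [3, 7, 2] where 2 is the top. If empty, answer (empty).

After op 1 (push 8): stack=[8] mem=[0,0,0,0]
After op 2 (pop): stack=[empty] mem=[0,0,0,0]
After op 3 (push 9): stack=[9] mem=[0,0,0,0]
After op 4 (RCL M1): stack=[9,0] mem=[0,0,0,0]
After op 5 (STO M0): stack=[9] mem=[0,0,0,0]
After op 6 (RCL M0): stack=[9,0] mem=[0,0,0,0]
After op 7 (swap): stack=[0,9] mem=[0,0,0,0]
After op 8 (dup): stack=[0,9,9] mem=[0,0,0,0]
After op 9 (-): stack=[0,0] mem=[0,0,0,0]
After op 10 (STO M1): stack=[0] mem=[0,0,0,0]

[0]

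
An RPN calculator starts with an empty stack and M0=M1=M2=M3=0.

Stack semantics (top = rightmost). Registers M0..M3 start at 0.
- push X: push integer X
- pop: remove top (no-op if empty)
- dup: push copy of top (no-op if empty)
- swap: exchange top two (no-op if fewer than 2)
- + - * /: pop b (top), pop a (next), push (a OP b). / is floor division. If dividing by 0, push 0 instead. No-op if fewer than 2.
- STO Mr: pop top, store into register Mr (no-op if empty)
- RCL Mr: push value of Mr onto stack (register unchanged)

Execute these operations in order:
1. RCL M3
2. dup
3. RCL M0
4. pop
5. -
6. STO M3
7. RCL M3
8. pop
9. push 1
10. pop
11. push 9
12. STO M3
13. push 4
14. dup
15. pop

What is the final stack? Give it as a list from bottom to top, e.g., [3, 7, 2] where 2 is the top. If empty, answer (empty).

Answer: [4]

Derivation:
After op 1 (RCL M3): stack=[0] mem=[0,0,0,0]
After op 2 (dup): stack=[0,0] mem=[0,0,0,0]
After op 3 (RCL M0): stack=[0,0,0] mem=[0,0,0,0]
After op 4 (pop): stack=[0,0] mem=[0,0,0,0]
After op 5 (-): stack=[0] mem=[0,0,0,0]
After op 6 (STO M3): stack=[empty] mem=[0,0,0,0]
After op 7 (RCL M3): stack=[0] mem=[0,0,0,0]
After op 8 (pop): stack=[empty] mem=[0,0,0,0]
After op 9 (push 1): stack=[1] mem=[0,0,0,0]
After op 10 (pop): stack=[empty] mem=[0,0,0,0]
After op 11 (push 9): stack=[9] mem=[0,0,0,0]
After op 12 (STO M3): stack=[empty] mem=[0,0,0,9]
After op 13 (push 4): stack=[4] mem=[0,0,0,9]
After op 14 (dup): stack=[4,4] mem=[0,0,0,9]
After op 15 (pop): stack=[4] mem=[0,0,0,9]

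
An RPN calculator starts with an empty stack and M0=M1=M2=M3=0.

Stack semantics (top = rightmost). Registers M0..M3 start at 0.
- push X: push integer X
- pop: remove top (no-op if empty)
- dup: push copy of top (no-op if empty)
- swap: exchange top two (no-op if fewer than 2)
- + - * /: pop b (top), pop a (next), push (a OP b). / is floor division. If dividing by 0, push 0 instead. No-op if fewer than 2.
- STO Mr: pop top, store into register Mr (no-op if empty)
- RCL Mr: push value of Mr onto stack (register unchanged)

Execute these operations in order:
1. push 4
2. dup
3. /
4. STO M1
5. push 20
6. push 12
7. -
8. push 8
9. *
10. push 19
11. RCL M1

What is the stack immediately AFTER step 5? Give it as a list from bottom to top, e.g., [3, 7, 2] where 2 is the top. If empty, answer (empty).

After op 1 (push 4): stack=[4] mem=[0,0,0,0]
After op 2 (dup): stack=[4,4] mem=[0,0,0,0]
After op 3 (/): stack=[1] mem=[0,0,0,0]
After op 4 (STO M1): stack=[empty] mem=[0,1,0,0]
After op 5 (push 20): stack=[20] mem=[0,1,0,0]

[20]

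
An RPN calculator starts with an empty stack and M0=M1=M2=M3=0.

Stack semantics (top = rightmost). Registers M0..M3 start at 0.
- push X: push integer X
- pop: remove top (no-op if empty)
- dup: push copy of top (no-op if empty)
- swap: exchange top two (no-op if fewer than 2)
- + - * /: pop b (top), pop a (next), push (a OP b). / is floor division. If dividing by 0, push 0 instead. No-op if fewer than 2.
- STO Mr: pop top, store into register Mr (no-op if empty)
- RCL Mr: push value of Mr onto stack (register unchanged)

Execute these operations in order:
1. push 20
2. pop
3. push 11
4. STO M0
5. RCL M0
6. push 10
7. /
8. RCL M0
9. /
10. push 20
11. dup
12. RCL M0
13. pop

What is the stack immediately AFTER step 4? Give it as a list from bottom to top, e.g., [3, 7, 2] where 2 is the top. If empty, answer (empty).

After op 1 (push 20): stack=[20] mem=[0,0,0,0]
After op 2 (pop): stack=[empty] mem=[0,0,0,0]
After op 3 (push 11): stack=[11] mem=[0,0,0,0]
After op 4 (STO M0): stack=[empty] mem=[11,0,0,0]

(empty)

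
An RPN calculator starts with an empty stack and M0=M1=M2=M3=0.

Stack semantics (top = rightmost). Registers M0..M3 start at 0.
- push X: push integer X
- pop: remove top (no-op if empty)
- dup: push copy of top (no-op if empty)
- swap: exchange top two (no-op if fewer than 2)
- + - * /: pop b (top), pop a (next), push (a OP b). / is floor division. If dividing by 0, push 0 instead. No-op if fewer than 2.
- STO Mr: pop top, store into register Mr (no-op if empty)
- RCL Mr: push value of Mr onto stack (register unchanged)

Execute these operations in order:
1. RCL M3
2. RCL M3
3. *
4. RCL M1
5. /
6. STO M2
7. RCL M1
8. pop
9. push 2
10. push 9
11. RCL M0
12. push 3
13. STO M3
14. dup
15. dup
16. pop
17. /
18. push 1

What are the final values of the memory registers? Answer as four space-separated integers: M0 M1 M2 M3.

Answer: 0 0 0 3

Derivation:
After op 1 (RCL M3): stack=[0] mem=[0,0,0,0]
After op 2 (RCL M3): stack=[0,0] mem=[0,0,0,0]
After op 3 (*): stack=[0] mem=[0,0,0,0]
After op 4 (RCL M1): stack=[0,0] mem=[0,0,0,0]
After op 5 (/): stack=[0] mem=[0,0,0,0]
After op 6 (STO M2): stack=[empty] mem=[0,0,0,0]
After op 7 (RCL M1): stack=[0] mem=[0,0,0,0]
After op 8 (pop): stack=[empty] mem=[0,0,0,0]
After op 9 (push 2): stack=[2] mem=[0,0,0,0]
After op 10 (push 9): stack=[2,9] mem=[0,0,0,0]
After op 11 (RCL M0): stack=[2,9,0] mem=[0,0,0,0]
After op 12 (push 3): stack=[2,9,0,3] mem=[0,0,0,0]
After op 13 (STO M3): stack=[2,9,0] mem=[0,0,0,3]
After op 14 (dup): stack=[2,9,0,0] mem=[0,0,0,3]
After op 15 (dup): stack=[2,9,0,0,0] mem=[0,0,0,3]
After op 16 (pop): stack=[2,9,0,0] mem=[0,0,0,3]
After op 17 (/): stack=[2,9,0] mem=[0,0,0,3]
After op 18 (push 1): stack=[2,9,0,1] mem=[0,0,0,3]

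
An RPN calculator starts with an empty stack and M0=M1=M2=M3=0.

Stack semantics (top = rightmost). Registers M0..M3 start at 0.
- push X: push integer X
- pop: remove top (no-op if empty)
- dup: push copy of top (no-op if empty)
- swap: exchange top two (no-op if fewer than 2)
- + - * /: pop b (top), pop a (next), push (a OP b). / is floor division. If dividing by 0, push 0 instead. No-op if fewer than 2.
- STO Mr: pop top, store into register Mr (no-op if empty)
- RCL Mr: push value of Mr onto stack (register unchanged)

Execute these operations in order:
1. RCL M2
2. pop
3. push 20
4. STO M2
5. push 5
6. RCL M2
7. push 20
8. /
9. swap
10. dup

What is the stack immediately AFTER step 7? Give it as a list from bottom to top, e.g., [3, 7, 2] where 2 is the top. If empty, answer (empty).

After op 1 (RCL M2): stack=[0] mem=[0,0,0,0]
After op 2 (pop): stack=[empty] mem=[0,0,0,0]
After op 3 (push 20): stack=[20] mem=[0,0,0,0]
After op 4 (STO M2): stack=[empty] mem=[0,0,20,0]
After op 5 (push 5): stack=[5] mem=[0,0,20,0]
After op 6 (RCL M2): stack=[5,20] mem=[0,0,20,0]
After op 7 (push 20): stack=[5,20,20] mem=[0,0,20,0]

[5, 20, 20]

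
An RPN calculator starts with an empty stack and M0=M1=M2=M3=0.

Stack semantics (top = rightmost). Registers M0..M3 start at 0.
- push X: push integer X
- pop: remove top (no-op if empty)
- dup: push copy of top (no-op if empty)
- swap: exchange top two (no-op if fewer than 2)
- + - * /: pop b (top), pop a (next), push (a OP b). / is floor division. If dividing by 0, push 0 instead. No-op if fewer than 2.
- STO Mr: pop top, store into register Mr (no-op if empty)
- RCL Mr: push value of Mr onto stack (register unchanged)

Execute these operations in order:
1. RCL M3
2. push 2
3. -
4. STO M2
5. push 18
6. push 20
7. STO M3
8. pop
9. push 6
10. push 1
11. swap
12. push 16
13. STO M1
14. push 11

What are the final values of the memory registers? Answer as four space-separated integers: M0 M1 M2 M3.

Answer: 0 16 -2 20

Derivation:
After op 1 (RCL M3): stack=[0] mem=[0,0,0,0]
After op 2 (push 2): stack=[0,2] mem=[0,0,0,0]
After op 3 (-): stack=[-2] mem=[0,0,0,0]
After op 4 (STO M2): stack=[empty] mem=[0,0,-2,0]
After op 5 (push 18): stack=[18] mem=[0,0,-2,0]
After op 6 (push 20): stack=[18,20] mem=[0,0,-2,0]
After op 7 (STO M3): stack=[18] mem=[0,0,-2,20]
After op 8 (pop): stack=[empty] mem=[0,0,-2,20]
After op 9 (push 6): stack=[6] mem=[0,0,-2,20]
After op 10 (push 1): stack=[6,1] mem=[0,0,-2,20]
After op 11 (swap): stack=[1,6] mem=[0,0,-2,20]
After op 12 (push 16): stack=[1,6,16] mem=[0,0,-2,20]
After op 13 (STO M1): stack=[1,6] mem=[0,16,-2,20]
After op 14 (push 11): stack=[1,6,11] mem=[0,16,-2,20]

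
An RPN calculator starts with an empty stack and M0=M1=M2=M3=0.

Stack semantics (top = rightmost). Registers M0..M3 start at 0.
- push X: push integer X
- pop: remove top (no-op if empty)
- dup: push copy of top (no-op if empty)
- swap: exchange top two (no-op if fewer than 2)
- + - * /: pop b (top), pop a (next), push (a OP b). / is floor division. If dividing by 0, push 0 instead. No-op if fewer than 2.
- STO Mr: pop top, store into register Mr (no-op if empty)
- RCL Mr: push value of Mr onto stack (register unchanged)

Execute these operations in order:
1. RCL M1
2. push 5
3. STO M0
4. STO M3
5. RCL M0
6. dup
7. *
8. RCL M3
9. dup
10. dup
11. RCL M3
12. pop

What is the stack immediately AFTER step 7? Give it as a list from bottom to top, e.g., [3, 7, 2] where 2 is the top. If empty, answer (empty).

After op 1 (RCL M1): stack=[0] mem=[0,0,0,0]
After op 2 (push 5): stack=[0,5] mem=[0,0,0,0]
After op 3 (STO M0): stack=[0] mem=[5,0,0,0]
After op 4 (STO M3): stack=[empty] mem=[5,0,0,0]
After op 5 (RCL M0): stack=[5] mem=[5,0,0,0]
After op 6 (dup): stack=[5,5] mem=[5,0,0,0]
After op 7 (*): stack=[25] mem=[5,0,0,0]

[25]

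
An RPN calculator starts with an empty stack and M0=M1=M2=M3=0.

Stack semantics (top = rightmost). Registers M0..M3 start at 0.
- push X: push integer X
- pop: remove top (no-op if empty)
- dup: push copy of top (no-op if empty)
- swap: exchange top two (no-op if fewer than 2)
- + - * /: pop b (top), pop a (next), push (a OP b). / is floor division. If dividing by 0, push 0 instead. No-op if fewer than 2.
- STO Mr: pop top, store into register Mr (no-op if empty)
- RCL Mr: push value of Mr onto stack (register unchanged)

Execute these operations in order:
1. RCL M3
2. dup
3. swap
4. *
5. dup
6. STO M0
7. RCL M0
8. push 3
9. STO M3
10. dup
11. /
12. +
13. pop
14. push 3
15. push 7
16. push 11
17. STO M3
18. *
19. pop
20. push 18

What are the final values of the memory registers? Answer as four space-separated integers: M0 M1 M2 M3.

Answer: 0 0 0 11

Derivation:
After op 1 (RCL M3): stack=[0] mem=[0,0,0,0]
After op 2 (dup): stack=[0,0] mem=[0,0,0,0]
After op 3 (swap): stack=[0,0] mem=[0,0,0,0]
After op 4 (*): stack=[0] mem=[0,0,0,0]
After op 5 (dup): stack=[0,0] mem=[0,0,0,0]
After op 6 (STO M0): stack=[0] mem=[0,0,0,0]
After op 7 (RCL M0): stack=[0,0] mem=[0,0,0,0]
After op 8 (push 3): stack=[0,0,3] mem=[0,0,0,0]
After op 9 (STO M3): stack=[0,0] mem=[0,0,0,3]
After op 10 (dup): stack=[0,0,0] mem=[0,0,0,3]
After op 11 (/): stack=[0,0] mem=[0,0,0,3]
After op 12 (+): stack=[0] mem=[0,0,0,3]
After op 13 (pop): stack=[empty] mem=[0,0,0,3]
After op 14 (push 3): stack=[3] mem=[0,0,0,3]
After op 15 (push 7): stack=[3,7] mem=[0,0,0,3]
After op 16 (push 11): stack=[3,7,11] mem=[0,0,0,3]
After op 17 (STO M3): stack=[3,7] mem=[0,0,0,11]
After op 18 (*): stack=[21] mem=[0,0,0,11]
After op 19 (pop): stack=[empty] mem=[0,0,0,11]
After op 20 (push 18): stack=[18] mem=[0,0,0,11]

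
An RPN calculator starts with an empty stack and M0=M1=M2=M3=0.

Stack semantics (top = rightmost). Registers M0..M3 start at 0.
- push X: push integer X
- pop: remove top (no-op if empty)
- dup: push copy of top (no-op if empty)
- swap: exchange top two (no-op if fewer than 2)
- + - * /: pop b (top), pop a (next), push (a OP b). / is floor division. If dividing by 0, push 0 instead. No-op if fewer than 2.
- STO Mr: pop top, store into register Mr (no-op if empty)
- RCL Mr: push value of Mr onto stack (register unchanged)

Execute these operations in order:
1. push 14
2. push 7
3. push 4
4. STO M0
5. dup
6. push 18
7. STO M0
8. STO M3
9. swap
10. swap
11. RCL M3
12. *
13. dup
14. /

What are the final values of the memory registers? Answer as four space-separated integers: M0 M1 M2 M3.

Answer: 18 0 0 7

Derivation:
After op 1 (push 14): stack=[14] mem=[0,0,0,0]
After op 2 (push 7): stack=[14,7] mem=[0,0,0,0]
After op 3 (push 4): stack=[14,7,4] mem=[0,0,0,0]
After op 4 (STO M0): stack=[14,7] mem=[4,0,0,0]
After op 5 (dup): stack=[14,7,7] mem=[4,0,0,0]
After op 6 (push 18): stack=[14,7,7,18] mem=[4,0,0,0]
After op 7 (STO M0): stack=[14,7,7] mem=[18,0,0,0]
After op 8 (STO M3): stack=[14,7] mem=[18,0,0,7]
After op 9 (swap): stack=[7,14] mem=[18,0,0,7]
After op 10 (swap): stack=[14,7] mem=[18,0,0,7]
After op 11 (RCL M3): stack=[14,7,7] mem=[18,0,0,7]
After op 12 (*): stack=[14,49] mem=[18,0,0,7]
After op 13 (dup): stack=[14,49,49] mem=[18,0,0,7]
After op 14 (/): stack=[14,1] mem=[18,0,0,7]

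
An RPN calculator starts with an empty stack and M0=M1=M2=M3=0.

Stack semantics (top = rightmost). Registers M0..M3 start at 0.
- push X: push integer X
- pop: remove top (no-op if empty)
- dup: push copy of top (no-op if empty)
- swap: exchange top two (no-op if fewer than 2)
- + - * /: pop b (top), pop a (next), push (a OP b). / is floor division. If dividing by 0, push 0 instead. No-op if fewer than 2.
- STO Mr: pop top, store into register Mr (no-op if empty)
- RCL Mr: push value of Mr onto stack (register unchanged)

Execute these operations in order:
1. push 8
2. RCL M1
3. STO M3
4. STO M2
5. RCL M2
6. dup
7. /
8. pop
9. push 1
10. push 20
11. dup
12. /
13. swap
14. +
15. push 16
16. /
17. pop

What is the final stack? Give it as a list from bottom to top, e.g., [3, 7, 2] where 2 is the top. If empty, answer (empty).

After op 1 (push 8): stack=[8] mem=[0,0,0,0]
After op 2 (RCL M1): stack=[8,0] mem=[0,0,0,0]
After op 3 (STO M3): stack=[8] mem=[0,0,0,0]
After op 4 (STO M2): stack=[empty] mem=[0,0,8,0]
After op 5 (RCL M2): stack=[8] mem=[0,0,8,0]
After op 6 (dup): stack=[8,8] mem=[0,0,8,0]
After op 7 (/): stack=[1] mem=[0,0,8,0]
After op 8 (pop): stack=[empty] mem=[0,0,8,0]
After op 9 (push 1): stack=[1] mem=[0,0,8,0]
After op 10 (push 20): stack=[1,20] mem=[0,0,8,0]
After op 11 (dup): stack=[1,20,20] mem=[0,0,8,0]
After op 12 (/): stack=[1,1] mem=[0,0,8,0]
After op 13 (swap): stack=[1,1] mem=[0,0,8,0]
After op 14 (+): stack=[2] mem=[0,0,8,0]
After op 15 (push 16): stack=[2,16] mem=[0,0,8,0]
After op 16 (/): stack=[0] mem=[0,0,8,0]
After op 17 (pop): stack=[empty] mem=[0,0,8,0]

Answer: (empty)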